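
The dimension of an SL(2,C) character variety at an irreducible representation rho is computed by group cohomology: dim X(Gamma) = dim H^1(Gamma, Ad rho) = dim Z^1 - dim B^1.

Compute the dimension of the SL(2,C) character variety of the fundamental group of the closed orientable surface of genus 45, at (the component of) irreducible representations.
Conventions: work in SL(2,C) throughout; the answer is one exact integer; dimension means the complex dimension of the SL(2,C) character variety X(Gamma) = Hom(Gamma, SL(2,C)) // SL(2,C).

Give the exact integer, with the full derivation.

The genus-45 surface group: 2g = 90 generators, one relator prod [a_i, b_i].
Before the relator condition, cocycle space has dim 3*90 = 270.
At an irreducible rho, H^2 = coker(d_2) vanishes (Poincare duality: H^2 is dual to H^0 = invariants = 0), so d_2 is surjective onto sl_2 and dim Z^1 = 270 - 3 = 267.
Coboundaries contribute dim B^1 = 3 (injective at irreducible rho).
dim X = dim H^1 = 267 - 3 = 264.

264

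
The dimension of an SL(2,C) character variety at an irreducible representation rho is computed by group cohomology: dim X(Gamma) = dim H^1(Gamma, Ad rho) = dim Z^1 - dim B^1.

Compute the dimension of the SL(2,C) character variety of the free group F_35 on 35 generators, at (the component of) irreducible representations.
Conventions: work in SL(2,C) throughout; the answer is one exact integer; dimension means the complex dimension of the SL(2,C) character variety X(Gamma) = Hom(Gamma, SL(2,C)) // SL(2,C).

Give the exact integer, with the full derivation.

102

Here Gamma is free of rank 35 — no relator constrains a cocycle.
A cocycle picks one sl_2 vector per generator freely, giving dim Z^1 = 3*35 = 105.
At an irreducible rho the centralizer of the image in sl_2 is 0, so the coboundary map sl_2 -> Z^1 is injective: dim B^1 = 3.
Therefore dim X = 105 - 3 = 102.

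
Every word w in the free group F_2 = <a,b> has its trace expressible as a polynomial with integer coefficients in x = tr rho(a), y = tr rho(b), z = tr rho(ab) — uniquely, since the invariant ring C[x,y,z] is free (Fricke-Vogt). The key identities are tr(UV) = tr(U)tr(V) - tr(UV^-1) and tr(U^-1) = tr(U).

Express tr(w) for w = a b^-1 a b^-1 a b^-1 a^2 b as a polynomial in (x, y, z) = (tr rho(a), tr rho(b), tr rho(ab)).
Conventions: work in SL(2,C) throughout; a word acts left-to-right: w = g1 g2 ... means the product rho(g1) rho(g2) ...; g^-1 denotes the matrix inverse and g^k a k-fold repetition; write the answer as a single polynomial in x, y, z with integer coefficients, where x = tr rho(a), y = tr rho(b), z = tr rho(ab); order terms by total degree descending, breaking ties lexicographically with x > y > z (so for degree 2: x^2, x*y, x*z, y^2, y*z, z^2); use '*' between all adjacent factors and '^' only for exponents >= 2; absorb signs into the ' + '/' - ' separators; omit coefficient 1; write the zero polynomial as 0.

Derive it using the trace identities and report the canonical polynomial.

x^4*y^3*z - x^3*y^4 - 3*x^3*y^2*z^2 + 2*x^2*y^3*z + 3*x^2*y*z^3 + x^3*y^2 - x*y^2*z^2 - x*z^4 - 4*x^2*y*z + 2*x*y^2 + 3*x*z^2 - y*z - x

tr(b a^2) = tr(a)*tr(b a) - tr(b) = x*z - y
tr(a b a^2) = tr(a)*tr(b a^2) - tr(b a) = x^2*z - x*y - z
tr(a^2 b a^2) = tr(a)*tr(a b a^2) - tr(a b a) = x^3*z - x^2*y - 2*x*z + y
tr(a^2 b a^3) = tr(a)*tr(a^2 b a^2) - tr(a^2 b a) = x^4*z - x^3*y - 3*x^2*z + 2*x*y + z
tr(b a b a) = tr(b a)*tr(b a) - tr(1)   [split at repeated b] = z^2 - 2
tr(b a b) = tr(b)*tr(a b) - tr(a) = y*z - x
tr(b a^2 b a) = tr(a)*tr(b a b a) - tr(b a b) = x*z^2 - y*z - x
tr(b^2) = tr(b)*tr(b) - tr(1) = y^2 - 2
tr(b a^2 b) = tr(a)*tr(b^2 a) - tr(b^2) = x*y*z - x^2 - y^2 + 2
tr(b a^2 b a^2) = tr(a)*tr(b a^2 b a) - tr(b a^2 b) = x^2*z^2 - 2*x*y*z + y^2 - 2
tr(a^2 b a^3 b) = tr(a)*tr(b a^2 b a^2) - tr(b a^2 b a) = x^3*z^2 - 2*x^2*y*z + x*y^2 - x*z^2 + y*z - x
tr(a^2 b^-1 a^2 b a) = tr(a^2 b a^3)*tr(b) - tr(a^2 b a^3 b) = x^4*y*z - x^3*y^2 - x^3*z^2 - x^2*y*z + x*y^2 + x*z^2 + x
tr(a b a b a^2) = tr(a)*tr(a b a b a) - tr(a b a b) = x^2*z^2 - x*y*z - x^2 - z^2 + 2
tr(a^2 b a b a^2) = tr(a)*tr(a b a b a^2) - tr(a b a b a) = x^3*z^2 - x^2*y*z - x^3 - 2*x*z^2 + y*z + 3*x
tr(b a b a b a) = tr(a b)*tr(a b a b) - tr(a^-1 b^-1)   [split at repeated a] = z^3 - 3*z
tr(b a b a b) = tr(b)*tr(a b a b) - tr(a b a) = y*z^2 - x*z - y
tr(b a^2 b a b a) = tr(a)*tr(b a b a b a) - tr(b a b a b) = x*z^3 - y*z^2 - 2*x*z + y
tr(b a^2 b a b) = tr(b)*tr(a^2 b a b) - tr(a^2 b a) = x*y*z^2 - x^2*z - y^2*z + z
tr(a^2 b a b a^2 b) = tr(a)*tr(b a^2 b a b a) - tr(b a^2 b a b) = x^2*z^3 - 2*x*y*z^2 - x^2*z + y^2*z + x*y - z
tr(a^2 b^-1 a^2 b a b) = tr(a^2 b a b a^2)*tr(b) - tr(a^2 b a b a^2 b) = x^3*y*z^2 - x^2*y^2*z - x^2*z^3 - x^3*y + x^2*z + 2*x*y + z
tr(a b^-1 a^2 b a b^-1 a) = tr(a^2 b^-1 a^2 b a)*tr(b) - tr(a^2 b^-1 a^2 b a b) = x^4*y^2*z - x^3*y^3 - 2*x^3*y*z^2 + x^2*z^3 + x^3*y + x*y^3 + x*y*z^2 - x^2*z - x*y - z
tr(a b a^3 b a b) = tr(a)*tr(a b a b a b a) - tr(a b a b a b) = x^2*z^3 - x*y*z^2 - 2*x^2*z - z^3 + x*y + 3*z
tr(a^2 b a b^-1 a b a) = tr(a b a^3 b a)*tr(b) - tr(a b a^3 b a b) = x^3*y*z^2 - 2*x^2*y^2*z - x^2*z^3 + x*y^3 + 2*x^2*z + y^2*z + z^3 - 2*x*y - 3*z
tr(b a b a b a b a) = tr(b a b a)*tr(b a b a) - tr(1)   [split at repeated b] = z^4 - 4*z^2 + 2
tr(b a b a b a b) = tr(b)*tr(a b a b a b) - tr(a b a b a) = y*z^3 - x*z^2 - 2*y*z + x
tr(a b a b a^2 b a b) = tr(a)*tr(b a b a b a b a) - tr(b a b a b a b) = x*z^4 - y*z^3 - 3*x*z^2 + 2*y*z + x
tr(a^2 b a b^-1 a b a b) = tr(a b a b a^2 b a)*tr(b) - tr(a b a b a^2 b a b) = x^2*y*z^3 - 2*x*y^2*z^2 - x*z^4 - x^2*y*z + y^3*z + y*z^3 + x*y^2 + 3*x*z^2 - 3*y*z - x
tr(a b^-1 a^2 b a b^-1 a b) = tr(a^2 b a b^-1 a b a)*tr(b) - tr(a^2 b a b^-1 a b a b) = x^3*y^2*z^2 - 2*x^2*y^3*z - 2*x^2*y*z^3 + x*y^4 + 2*x*y^2*z^2 + x*z^4 + 3*x^2*y*z - 3*x*y^2 - 3*x*z^2 + x
tr(a b^-1 a b^-1 a b^-1 a^2 b) = tr(a b^-1 a^2 b a b^-1 a)*tr(b) - tr(a b^-1 a^2 b a b^-1 a b) = x^4*y^3*z - x^3*y^4 - 3*x^3*y^2*z^2 + 2*x^2*y^3*z + 3*x^2*y*z^3 + x^3*y^2 - x*y^2*z^2 - x*z^4 - 4*x^2*y*z + 2*x*y^2 + 3*x*z^2 - y*z - x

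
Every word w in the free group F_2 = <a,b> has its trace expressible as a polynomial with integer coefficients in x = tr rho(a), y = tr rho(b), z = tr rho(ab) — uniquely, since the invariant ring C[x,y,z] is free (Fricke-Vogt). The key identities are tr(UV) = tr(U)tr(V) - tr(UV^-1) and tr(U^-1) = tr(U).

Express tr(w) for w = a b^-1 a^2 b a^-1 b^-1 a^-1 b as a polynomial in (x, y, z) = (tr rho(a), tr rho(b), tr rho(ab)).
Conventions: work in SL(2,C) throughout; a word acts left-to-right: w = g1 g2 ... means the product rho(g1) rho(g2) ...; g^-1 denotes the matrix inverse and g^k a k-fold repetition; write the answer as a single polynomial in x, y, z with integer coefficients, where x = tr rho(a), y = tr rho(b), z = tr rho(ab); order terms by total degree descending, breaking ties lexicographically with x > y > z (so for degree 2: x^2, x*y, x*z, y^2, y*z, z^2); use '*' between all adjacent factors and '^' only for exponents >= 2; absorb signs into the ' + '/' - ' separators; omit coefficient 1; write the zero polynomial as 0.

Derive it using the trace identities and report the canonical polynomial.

trace(a^2) = trace(a) trace(a) - trace(1) = x^2 - 2
and trace(a b a) = trace(a) trace(b a) - trace(b) = x*z - y
and trace(a^2 b a) = trace(a) trace(a b a) - trace(a b) = x^2*z - x*y - z
and trace(a b a^3) = trace(a) trace(a^2 b a) - trace(a^2 b) = x^3*z - x^2*y - 2*x*z + y
and trace(b a b a) = trace(b a) trace(b a) - trace(1) = z^2 - 2
next, trace(b a b) = trace(b) trace(a b) - trace(a) = y*z - x
trace(a b a b a) = trace(a) trace(b a b a) - trace(b a b) = x*z^2 - y*z - x
trace(b a^3 b a) = trace(a) trace(a b a b a) - trace(a b a b) = x^2*z^2 - x*y*z - x^2 - z^2 + 2
and trace(b^2) = trace(b) trace(b) - trace(1) = y^2 - 2
next, trace(b^2 a^2) = trace(a) trace(b^2 a) - trace(b^2) = x*y*z - x^2 - y^2 + 2
trace(b a^3 b) = trace(a) trace(b^2 a^2) - trace(b^2 a) = x^2*y*z - x^3 - x*y^2 - y*z + 3*x
and trace(a b a^3 b a) = trace(a) trace(b a^3 b a) - trace(b a^3 b) = x^3*z^2 - 2*x^2*y*z + x*y^2 - x*z^2 + y*z - x
and trace(b a b a b a) = trace(a b) trace(a b a b) - trace(a^-1 b^-1) = z^3 - 3*z
trace(b a b a b) = trace(b) trace(a b a b) - trace(a b a) = y*z^2 - x*z - y
trace(a b a b a b a) = trace(a) trace(b a b a b a) - trace(b a b a b) = x*z^3 - y*z^2 - 2*x*z + y
trace(a b a^3 b a b) = trace(a) trace(a b a b a b a) - trace(a b a b a b) = x^2*z^3 - x*y*z^2 - 2*x^2*z - z^3 + x*y + 3*z
and trace(b^-1 a b a^3 b a) = trace(a b a^3 b a) trace(b) - trace(a b a^3 b a b) = x^3*y*z^2 - 2*x^2*y^2*z - x^2*z^3 + x*y^3 + 2*x^2*z + y^2*z + z^3 - 2*x*y - 3*z
trace(a^2 b a^-1 b^-1 a b a) = trace(b^-1 a b a^3 b) trace(a) - trace(b^-1 a b a^3 b a) = -x^3*y*z^2 + x^4*z + 2*x^2*y^2*z + x^2*z^3 - x^3*y - x*y^3 - 4*x^2*z - y^2*z - z^3 + 3*x*y + 3*z
and trace(b a^2 b a b) = trace(b) trace(a^2 b a b) - trace(a^2 b a) = x*y*z^2 - x^2*z - y^2*z + z
and trace(a b a b a^2 b a) = trace(a) trace(b a^2 b a b a) - trace(b a^2 b a b) = x^2*z^3 - 2*x*y*z^2 - x^2*z + y^2*z + x*y - z
next, trace(b a b a b a b a) = trace(a b a b) trace(a b a b) - trace(1) = z^4 - 4*z^2 + 2
next, trace(b a b a b a b) = trace(b) trace(a b a b a b) - trace(a b a b a) = y*z^3 - x*z^2 - 2*y*z + x
trace(a b a b a^2 b a b) = trace(a) trace(b a b a b a b a) - trace(b a b a b a b) = x*z^4 - y*z^3 - 3*x*z^2 + 2*y*z + x
trace(b^-1 a b a b a^2 b a) = trace(a b a b a^2 b a) trace(b) - trace(a b a b a^2 b a b) = x^2*y*z^3 - 2*x*y^2*z^2 - x*z^4 - x^2*y*z + y^3*z + y*z^3 + x*y^2 + 3*x*z^2 - 3*y*z - x
trace(a^2 b a^-1 b^-1 a b a b) = trace(b^-1 a b a b a^2 b) trace(a) - trace(b^-1 a b a b a^2 b a) = -x^2*y*z^3 + x^3*z^2 + 2*x*y^2*z^2 + x*z^4 - y^3*z - y*z^3 - x^3 - x*y^2 - 4*x*z^2 + 3*y*z + 3*x
and trace(b a b^-1 a^2 b a^-1 b^-1 a) = trace(a^2 b a^-1 b^-1 a b a) trace(b) - trace(a^2 b a^-1 b^-1 a b a b) = -x^3*y^2*z^2 + x^4*y*z + 2*x^2*y^3*z + 2*x^2*y*z^3 - x^3*y^2 - x^3*z^2 - x*y^4 - 2*x*y^2*z^2 - x*z^4 - 4*x^2*y*z + x^3 + 4*x*y^2 + 4*x*z^2 - 3*x
trace(a b^-1 a^2 b a^-1 b^-1 a^-1 b) = trace(b a b^-1 a^2 b a^-1 b^-1) trace(a) - trace(b a b^-1 a^2 b a^-1 b^-1 a) = x^3*y^2*z^2 - x^4*y*z - 2*x^2*y^3*z - 2*x^2*y*z^3 + x^3*y^2 + x^3*z^2 + x*y^4 + 2*x*y^2*z^2 + x*z^4 + 4*x^2*y*z - 4*x*y^2 - 4*x*z^2 + x

x^3*y^2*z^2 - x^4*y*z - 2*x^2*y^3*z - 2*x^2*y*z^3 + x^3*y^2 + x^3*z^2 + x*y^4 + 2*x*y^2*z^2 + x*z^4 + 4*x^2*y*z - 4*x*y^2 - 4*x*z^2 + x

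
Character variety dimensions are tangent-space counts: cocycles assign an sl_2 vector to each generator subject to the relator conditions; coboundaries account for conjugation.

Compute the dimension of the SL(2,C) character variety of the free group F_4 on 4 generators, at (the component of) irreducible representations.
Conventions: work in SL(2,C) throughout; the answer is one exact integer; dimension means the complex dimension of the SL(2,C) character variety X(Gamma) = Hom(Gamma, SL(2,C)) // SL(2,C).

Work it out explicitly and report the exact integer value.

The free group F_4: 4 generators, no relators.
So Z^1 = (sl_2)^4 in full: dim Z^1 = 12.
Irreducibility makes the coboundary map sl_2 -> Z^1 injective (trivial centralizer), so dim B^1 = 3.
dim H^1 = 12 - 3 = 9, which is dim X.

9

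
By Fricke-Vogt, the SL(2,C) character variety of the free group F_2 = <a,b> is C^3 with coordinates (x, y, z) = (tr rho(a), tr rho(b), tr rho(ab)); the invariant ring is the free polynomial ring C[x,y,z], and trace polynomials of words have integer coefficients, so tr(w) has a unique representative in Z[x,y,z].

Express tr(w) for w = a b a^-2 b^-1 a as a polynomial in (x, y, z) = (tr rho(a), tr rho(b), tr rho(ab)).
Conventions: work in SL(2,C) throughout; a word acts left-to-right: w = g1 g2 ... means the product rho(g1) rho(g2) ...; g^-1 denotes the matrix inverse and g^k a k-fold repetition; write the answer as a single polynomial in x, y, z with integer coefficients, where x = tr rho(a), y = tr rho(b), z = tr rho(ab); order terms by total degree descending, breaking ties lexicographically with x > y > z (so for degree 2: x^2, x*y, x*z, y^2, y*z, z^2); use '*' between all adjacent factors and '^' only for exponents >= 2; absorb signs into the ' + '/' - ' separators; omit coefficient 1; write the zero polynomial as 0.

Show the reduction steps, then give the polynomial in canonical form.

-x^3*y*z + x^4 + x^2*y^2 + x^2*z^2 - 4*x^2 + 2

trace(a^2) = trace(a)*trace(a) - trace(1) = x^2 - 2
trace(b a^2) = trace(a)*trace(b a) - trace(b) = x*z - y
trace(a^2 b a) = trace(a)*trace(b a^2) - trace(b a) = x^2*z - x*y - z
trace(b a b a) = trace(b a)*trace(b a) - trace(1)   [split at repeated b] = z^2 - 2
use: trace(b a b) = trace(b)*trace(a b) - trace(a) = y*z - x
apply: trace(a^2 b a b) = trace(a)*trace(b a b a) - trace(b a b) = x*z^2 - y*z - x
trace(b^-1 a^2 b a) = trace(a^2 b a)*trace(b) - trace(a^2 b a b) = x^2*y*z - x*y^2 - x*z^2 + x
trace(b^-1 a^2 b a^-1) = trace(b^-1 a^2 b)*trace(a) - trace(b^-1 a^2 b a) = -x^2*y*z + x^3 + x*y^2 + x*z^2 - 3*x
apply: trace(a b a^-2 b^-1 a) = trace(b^-1 a^2 b a^-1)*trace(a) - trace(b^-1 a^2 b) = -x^3*y*z + x^4 + x^2*y^2 + x^2*z^2 - 4*x^2 + 2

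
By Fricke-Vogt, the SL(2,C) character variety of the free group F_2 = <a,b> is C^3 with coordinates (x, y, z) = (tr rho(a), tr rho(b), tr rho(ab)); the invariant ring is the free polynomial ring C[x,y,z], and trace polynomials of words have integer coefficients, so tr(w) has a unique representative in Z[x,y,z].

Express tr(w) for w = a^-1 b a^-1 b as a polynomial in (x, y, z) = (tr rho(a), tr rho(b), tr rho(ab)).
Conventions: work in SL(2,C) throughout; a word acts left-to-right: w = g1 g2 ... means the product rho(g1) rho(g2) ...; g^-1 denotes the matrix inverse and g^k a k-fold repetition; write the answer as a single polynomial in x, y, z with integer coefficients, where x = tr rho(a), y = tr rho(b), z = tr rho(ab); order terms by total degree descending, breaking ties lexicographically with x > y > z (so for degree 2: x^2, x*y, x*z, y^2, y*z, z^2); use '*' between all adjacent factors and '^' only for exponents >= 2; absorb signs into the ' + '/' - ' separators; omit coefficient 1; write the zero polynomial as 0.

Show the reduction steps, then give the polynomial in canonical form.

use: trace(b^2) = trace(b) * trace(b) - trace(1)   [square of b] = y^2 - 2
use: trace(b^2 a) = trace(b) * trace(a b) - trace(a)   [square of b] = y*z - x
use: trace(b a^-1 b) = trace(b^2) * trace(a) - trace(b^2 a)   [inverse elimination on a] = x*y^2 - y*z - x
use: trace(b a b a) = trace(b a) * trace(b a) - trace(1)   [split at a repeated b] = z^2 - 2
trace(b a^-1 b a) = trace(b a b) * trace(a) - trace(b a b a)   [inverse elimination on a] = x*y*z - x^2 - z^2 + 2
use: trace(a^-1 b a^-1 b) = trace(b a^-1 b) * trace(a) - trace(b a^-1 b a)   [inverse elimination on a] = x^2*y^2 - 2*x*y*z + z^2 - 2

x^2*y^2 - 2*x*y*z + z^2 - 2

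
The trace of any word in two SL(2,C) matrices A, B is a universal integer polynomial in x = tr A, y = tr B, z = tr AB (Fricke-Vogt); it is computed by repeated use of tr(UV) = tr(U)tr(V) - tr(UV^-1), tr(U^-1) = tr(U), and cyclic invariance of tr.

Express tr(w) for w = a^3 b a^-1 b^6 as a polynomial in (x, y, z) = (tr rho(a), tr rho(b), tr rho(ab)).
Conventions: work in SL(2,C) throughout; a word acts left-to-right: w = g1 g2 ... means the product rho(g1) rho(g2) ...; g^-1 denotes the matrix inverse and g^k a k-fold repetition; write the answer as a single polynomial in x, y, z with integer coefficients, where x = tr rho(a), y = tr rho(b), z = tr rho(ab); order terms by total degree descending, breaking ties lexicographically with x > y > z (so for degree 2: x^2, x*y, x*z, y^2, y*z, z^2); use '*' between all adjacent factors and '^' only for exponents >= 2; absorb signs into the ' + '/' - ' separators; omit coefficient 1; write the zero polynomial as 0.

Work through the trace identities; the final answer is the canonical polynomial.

reduce: tr(b^2 a) = tr(b) tr(a b) - tr(a) = y*z - x
tr(b^2) = tr(b) tr(b) - tr(1) = y^2 - 2
so tr(b a^2 b) = tr(a) tr(b^2 a) - tr(b^2) = x*y*z - x^2 - y^2 + 2
reduce: tr(b a^2) = tr(a) tr(b a) - tr(b) = x*z - y
tr(a^2 b^3) = tr(b) tr(b a^2 b) - tr(b a^2) = x*y^2*z - x^2*y - y^3 - x*z + 3*y
reduce: tr(a b^4 a) = tr(b) tr(a^2 b^3) - tr(a^2 b^2) = x*y^3*z - x^2*y^2 - y^4 - 2*x*y*z + x^2 + 4*y^2 - 2
so tr(b a b^2) = tr(b) tr(b a b) - tr(b a) = y^2*z - x*y - z
tr(a b^4) = tr(b) tr(b a b^2) - tr(b a b) = y^3*z - x*y^2 - 2*y*z + x
tr(b^2 a^3 b^2) = tr(a) tr(a b^4 a) - tr(a b^4) = x^2*y^3*z - x^3*y^2 - x*y^4 - 2*x^2*y*z - y^3*z + x^3 + 5*x*y^2 + 2*y*z - 3*x
so tr(a^3 b) = tr(a) tr(b a^2) - tr(b a) = x^2*z - x*y - z
tr(a^2) = tr(a) tr(a) - tr(1) = x^2 - 2
so tr(a^3) = tr(a) tr(a^2) - tr(a) = x^3 - 3*x
tr(b a^3 b) = tr(b) tr(a^3 b) - tr(a^3) = x^2*y*z - x^3 - x*y^2 - y*z + 3*x
reduce: tr(b^2 a^3 b) = tr(b) tr(b a^3 b) - tr(b a^3) = x^2*y^2*z - x^3*y - x*y^3 - x^2*z - y^2*z + 4*x*y + z
reduce: tr(a^3 b^5) = tr(b) tr(b^2 a^3 b^2) - tr(b^2 a^3 b) = x^2*y^4*z - x^3*y^3 - x*y^5 - 3*x^2*y^2*z - y^4*z + 2*x^3*y + 6*x*y^3 + x^2*z + 3*y^2*z - 7*x*y - z
so tr(b^3 a^3 b^3) = tr(b) tr(a^3 b^5) - tr(a^3 b^4) = x^2*y^5*z - x^3*y^4 - x*y^6 - 4*x^2*y^3*z - y^5*z + 3*x^3*y^2 + 7*x*y^4 + 3*x^2*y*z + 4*y^3*z - x^3 - 12*x*y^2 - 3*y*z + 3*x
tr(b^6 a^3 b) = tr(b) tr(b^3 a^3 b^3) - tr(b^3 a^3 b^2) = x^2*y^6*z - x^3*y^5 - x*y^7 - 5*x^2*y^4*z - y^6*z + 4*x^3*y^3 + 8*x*y^5 + 6*x^2*y^2*z + 5*y^4*z - 3*x^3*y - 18*x*y^3 - x^2*z - 6*y^2*z + 10*x*y + z
tr(a b a b) = tr(a b) tr(a b) - tr(1)   [split at repeated a] = z^2 - 2
reduce: tr(b a b a b) = tr(b) tr(a b a b) - tr(a b a) = y*z^2 - x*z - y
reduce: tr(b a b^3 a) = tr(b) tr(b a b a b) - tr(b a b a) = y^2*z^2 - x*y*z - y^2 - z^2 + 2
tr(b a^2 b a b^2) = tr(a) tr(b a b^3 a) - tr(b a b^3) = x*y^2*z^2 - x^2*y*z - y^3*z - x*z^2 + 2*y*z + x
reduce: tr(a^2 b a b) = tr(a) tr(b a b a) - tr(b a b) = x*z^2 - y*z - x
so tr(b a^2 b a b) = tr(b) tr(a^2 b a b) - tr(a^2 b a) = x*y*z^2 - x^2*z - y^2*z + z
tr(a^2 b a b^4) = tr(b) tr(b a^2 b a b^2) - tr(b a^2 b a b) = x*y^3*z^2 - x^2*y^2*z - y^4*z - 2*x*y*z^2 + x^2*z + 3*y^2*z + x*y - z
tr(b a b^5 a^2) = tr(b) tr(a^2 b a b^4) - tr(a^2 b a b^3) = x*y^4*z^2 - x^2*y^3*z - y^5*z - 3*x*y^2*z^2 + 2*x^2*y*z + 4*y^3*z + x*y^2 + x*z^2 - 3*y*z - x
tr(b a b a b^3) = tr(b) tr(b a b a b^2) - tr(b a b a b) = y^3*z^2 - x*y^2*z - y^3 - 2*y*z^2 + x*z + 3*y
reduce: tr(b a b^5 a) = tr(b) tr(b a b a b^3) - tr(b a b a b^2) = y^4*z^2 - x*y^3*z - y^4 - 3*y^2*z^2 + 2*x*y*z + 4*y^2 + z^2 - 2
tr(a^3 b a b^5) = tr(a) tr(b a b^5 a^2) - tr(b a b^5 a) = x^2*y^4*z^2 - x^3*y^3*z - x*y^5*z - 3*x^2*y^2*z^2 - y^4*z^2 + 2*x^3*y*z + 5*x*y^3*z + x^2*y^2 + x^2*z^2 + y^4 + 3*y^2*z^2 - 5*x*y*z - x^2 - 4*y^2 - z^2 + 2
so tr(a^3 b a b^2) = tr(a) tr(b a b^2 a^2) - tr(b a b^2 a) = x^2*y*z^2 - x^3*z - x*y^2*z - y*z^2 + 2*x*z + y
reduce: tr(a^3 b a b) = tr(a) tr(b a b a^2) - tr(b a b a) = x^2*z^2 - x*y*z - x^2 - z^2 + 2
so tr(b^2 a^3 b a b) = tr(b) tr(a^3 b a b^2) - tr(a^3 b a b) = x^2*y^2*z^2 - x^3*y*z - x*y^3*z - x^2*z^2 - y^2*z^2 + 3*x*y*z + x^2 + y^2 + z^2 - 2
tr(a^3 b a b^4) = tr(b) tr(b^2 a^3 b a b) - tr(b^2 a^3 b a) = x^2*y^3*z^2 - x^3*y^2*z - x*y^4*z - 2*x^2*y*z^2 - y^3*z^2 + x^3*z + 4*x*y^2*z + x^2*y + y^3 + 2*y*z^2 - 2*x*z - 3*y
reduce: tr(b^6 a^3 b a) = tr(b) tr(a^3 b a b^5) - tr(a^3 b a b^4) = x^2*y^5*z^2 - x^3*y^4*z - x*y^6*z - 4*x^2*y^3*z^2 - y^5*z^2 + 3*x^3*y^2*z + 6*x*y^4*z + x^2*y^3 + 3*x^2*y*z^2 + y^5 + 4*y^3*z^2 - x^3*z - 9*x*y^2*z - 2*x^2*y - 5*y^3 - 3*y*z^2 + 2*x*z + 5*y
tr(a^3 b a^-1 b^6) = tr(b^6 a^3 b) tr(a) - tr(b^6 a^3 b a) = x^3*y^6*z - x^4*y^5 - x^2*y^7 - x^2*y^5*z^2 - 4*x^3*y^4*z + 4*x^4*y^3 + 8*x^2*y^5 + 4*x^2*y^3*z^2 + y^5*z^2 + 3*x^3*y^2*z - x*y^4*z - 3*x^4*y - 19*x^2*y^3 - 3*x^2*y*z^2 - y^5 - 4*y^3*z^2 + 3*x*y^2*z + 12*x^2*y + 5*y^3 + 3*y*z^2 - x*z - 5*y

x^3*y^6*z - x^4*y^5 - x^2*y^7 - x^2*y^5*z^2 - 4*x^3*y^4*z + 4*x^4*y^3 + 8*x^2*y^5 + 4*x^2*y^3*z^2 + y^5*z^2 + 3*x^3*y^2*z - x*y^4*z - 3*x^4*y - 19*x^2*y^3 - 3*x^2*y*z^2 - y^5 - 4*y^3*z^2 + 3*x*y^2*z + 12*x^2*y + 5*y^3 + 3*y*z^2 - x*z - 5*y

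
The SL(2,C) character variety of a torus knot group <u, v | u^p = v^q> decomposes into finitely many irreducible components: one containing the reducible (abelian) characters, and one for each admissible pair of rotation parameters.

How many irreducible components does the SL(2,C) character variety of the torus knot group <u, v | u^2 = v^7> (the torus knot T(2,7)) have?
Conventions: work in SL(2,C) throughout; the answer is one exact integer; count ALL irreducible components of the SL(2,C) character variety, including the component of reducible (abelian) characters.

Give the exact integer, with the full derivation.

In the torus knot group T(2,7), u^2 = v^7 is central, so an irreducible representation sends it to +I or -I (Schur).
On an irreducible component, tr(u) is locked at 2*cos(pi*alpha/2) for some alpha in 1..1, and tr(v) at 2*cos(pi*beta/7) for some beta in 1..6.
Consistency of u^2 = (-1)^alpha I with v^7 = (-1)^beta I forces alpha = beta (mod 2).
count pairs: odd alpha (1 choices) x odd beta (3), plus even alpha (0) x even beta (3): 1*3 + 0*3 = 3.
components with irreducible characters: 3; plus the single component of reducible (abelian) characters: total 4.

4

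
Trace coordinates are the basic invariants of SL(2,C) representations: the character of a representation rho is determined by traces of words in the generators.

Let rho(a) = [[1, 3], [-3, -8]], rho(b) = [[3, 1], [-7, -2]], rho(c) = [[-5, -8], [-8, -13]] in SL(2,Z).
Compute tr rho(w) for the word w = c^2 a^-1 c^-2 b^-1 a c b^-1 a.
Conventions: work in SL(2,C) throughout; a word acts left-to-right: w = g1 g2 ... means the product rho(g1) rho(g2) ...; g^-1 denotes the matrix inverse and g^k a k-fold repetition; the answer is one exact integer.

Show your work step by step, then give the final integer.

rho(c) = [[-5, -8], [-8, -13]]
... * rho(c) = [[-5, -8], [-8, -13]]  ->  [[89, 144], [144, 233]]
... * rho(a^-1) = [[-8, -3], [3, 1]]  ->  [[-280, -123], [-453, -199]]
... * rho(c^-1) = [[-13, 8], [8, -5]]  ->  [[2656, -1625], [4297, -2629]]
... * rho(c^-1) = [[-13, 8], [8, -5]]  ->  [[-47528, 29373], [-76893, 47521]]
... * rho(b^-1) = [[-2, -1], [7, 3]]  ->  [[300667, 135647], [486433, 219456]]
... * rho(a) = [[1, 3], [-3, -8]]  ->  [[-106274, -183175], [-171935, -296349]]
... * rho(c) = [[-5, -8], [-8, -13]]  ->  [[1996770, 3231467], [3230467, 5228017]]
... * rho(b^-1) = [[-2, -1], [7, 3]]  ->  [[18626729, 7697631], [30135185, 12453584]]
... * rho(a) = [[1, 3], [-3, -8]]  ->  [[-4466164, -5700861], [-7225567, -9223117]]
tr = -4466164 + -9223117 = -13689281

-13689281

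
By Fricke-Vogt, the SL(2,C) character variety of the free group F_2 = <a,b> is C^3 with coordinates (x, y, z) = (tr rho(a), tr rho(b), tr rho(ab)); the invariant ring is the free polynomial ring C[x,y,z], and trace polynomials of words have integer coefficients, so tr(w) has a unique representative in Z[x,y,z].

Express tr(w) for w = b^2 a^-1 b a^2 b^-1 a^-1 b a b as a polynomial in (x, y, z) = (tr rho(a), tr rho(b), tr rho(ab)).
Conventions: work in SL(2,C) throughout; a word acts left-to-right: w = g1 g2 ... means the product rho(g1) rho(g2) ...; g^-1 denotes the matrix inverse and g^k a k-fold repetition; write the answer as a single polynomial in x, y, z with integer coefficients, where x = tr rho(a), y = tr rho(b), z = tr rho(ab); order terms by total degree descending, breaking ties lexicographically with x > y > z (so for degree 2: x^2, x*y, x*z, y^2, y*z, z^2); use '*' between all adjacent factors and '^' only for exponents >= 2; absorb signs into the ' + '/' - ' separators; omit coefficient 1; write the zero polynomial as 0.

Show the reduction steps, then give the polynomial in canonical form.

-x^3*y^4*z^2 + 2*x^4*y^3*z + x^2*y^5*z + 2*x^2*y^3*z^3 - x^5*y^2 - x^3*y^4 - x^3*y^2*z^2 - x*y^4*z^2 - x*y^2*z^4 - 2*x^4*y*z - 5*x^2*y^3*z - 2*x^2*y*z^3 + x^5 + 5*x^3*y^2 + 2*x^3*z^2 + 5*x*y^2*z^2 + x*z^4 + 5*x^2*y*z + y^3*z - 5*x^3 - 2*x*y^2 - 5*x*z^2 - 2*y*z + 5*x

tr(b^2 a) = tr(b)*tr(a b) - tr(a)  (reduce the b square) = y*z - x
tr(b^2) = tr(b)*tr(b) - tr(1)  (reduce the b square) = y^2 - 2
tr(b^2 a^2) = tr(a)*tr(b^2 a) - tr(b^2)  (reduce the a square) = x*y*z - x^2 - y^2 + 2
tr(b a^3 b) = tr(a)*tr(b^2 a^2) - tr(b^2 a)  (reduce the a square) = x^2*y*z - x^3 - x*y^2 - y*z + 3*x
reduce: tr(b a^2) = tr(a)*tr(b a) - tr(b)  (reduce the a square) = x*z - y
tr(b a^3) = tr(a)*tr(b a^2) - tr(b a)  (reduce the a square) = x^2*z - x*y - z
so tr(b a^3 b^2) = tr(b)*tr(b a^3 b) - tr(b a^3)  (reduce the b square) = x^2*y^2*z - x^3*y - x*y^3 - x^2*z - y^2*z + 4*x*y + z
tr(b a^3 b^3) = tr(b)*tr(b a^3 b^2) - tr(b a^3 b)  (reduce the b square) = x^2*y^3*z - x^3*y^2 - x*y^4 - 2*x^2*y*z - y^3*z + x^3 + 5*x*y^2 + 2*y*z - 3*x
so tr(a b a b) = tr(a b)*tr(a b) - tr(1)  (split on a) = z^2 - 2
so tr(b^2 a b a) = tr(b)*tr(a b a b) - tr(a b a)  (reduce the b square) = y*z^2 - x*z - y
reduce: tr(b^2 a b) = tr(b)*tr(b a b) - tr(b a)  (reduce the b square) = y^2*z - x*y - z
tr(a b a^2 b^2) = tr(a)*tr(b^2 a b a) - tr(b^2 a b)  (reduce the a square) = x*y*z^2 - x^2*z - y^2*z + z
tr(a b a^2 b) = tr(a)*tr(b a b a) - tr(b a b)  (reduce the a square) = x*z^2 - y*z - x
so tr(a b^3 a b a) = tr(b)*tr(a b a^2 b^2) - tr(a b a^2 b)  (reduce the b square) = x*y^2*z^2 - x^2*y*z - y^3*z - x*z^2 + 2*y*z + x
tr(a b^3 a b) = tr(b)*tr(b a b a b) - tr(b a b a)  (reduce the b square) = y^2*z^2 - x*y*z - y^2 - z^2 + 2
tr(b a^3 b^3 a) = tr(a)*tr(a b^3 a b a) - tr(a b^3 a b)  (reduce the a square) = x^2*y^2*z^2 - x^3*y*z - x*y^3*z - x^2*z^2 - y^2*z^2 + 3*x*y*z + x^2 + y^2 + z^2 - 2
so tr(a b^3 a^-1 b a^2) = tr(b a^3 b^3)*tr(a) - tr(b a^3 b^3 a)  (eliminate a^-1) = x^3*y^3*z - x^4*y^2 - x^2*y^4 - x^2*y^2*z^2 - x^3*y*z + x^4 + 5*x^2*y^2 + x^2*z^2 + y^2*z^2 - x*y*z - 4*x^2 - y^2 - z^2 + 2
so tr(a b a b^2 a) = tr(a)*tr(b a b^2 a) - tr(b a b^2)  (reduce the a square) = x*y*z^2 - x^2*z - y^2*z + z
tr(b a^3 b a b) = tr(a)*tr(a b a b^2 a) - tr(a b a b^2)  (reduce the a square) = x^2*y*z^2 - x^3*z - x*y^2*z - y*z^2 + 2*x*z + y
so tr(b a^3 b a) = tr(a)*tr(a b a b a) - tr(a b a b)  (reduce the a square) = x^2*z^2 - x*y*z - x^2 - z^2 + 2
reduce: tr(a^3 b a b^3) = tr(b)*tr(b a^3 b a b) - tr(b a^3 b a)  (reduce the b square) = x^2*y^2*z^2 - x^3*y*z - x*y^3*z - x^2*z^2 - y^2*z^2 + 3*x*y*z + x^2 + y^2 + z^2 - 2
so tr(a b a b^4 a^2) = tr(b)*tr(a^3 b a b^3) - tr(a^3 b a b^2)  (reduce the b square) = x^2*y^3*z^2 - x^3*y^2*z - x*y^4*z - 2*x^2*y*z^2 - y^3*z^2 + x^3*z + 4*x*y^2*z + x^2*y + y^3 + 2*y*z^2 - 2*x*z - 3*y
tr(a b a b a b) = tr(b a)*tr(b a b a) - tr(b^-1 a^-1)  (split on b) = z^3 - 3*z
reduce: tr(b a b a b a b) = tr(b)*tr(a b a b a b) - tr(a b a b a)  (reduce the b square) = y*z^3 - x*z^2 - 2*y*z + x
so tr(b a b a b^3 a) = tr(b)*tr(b a b a b a b) - tr(b a b a b a)  (reduce the b square) = y^2*z^3 - x*y*z^2 - 2*y^2*z - z^3 + x*y + 3*z
so tr(b a b a b^3) = tr(b)*tr(a b a b^3) - tr(a b a b^2)  (reduce the b square) = y^3*z^2 - x*y^2*z - y^3 - 2*y*z^2 + x*z + 3*y
tr(a^2 b a b a b^3) = tr(a)*tr(b a b a b^3 a) - tr(b a b a b^3)  (reduce the a square) = x*y^2*z^3 - x^2*y*z^2 - y^3*z^2 - x*y^2*z - x*z^3 + x^2*y + y^3 + 2*y*z^2 + 2*x*z - 3*y
reduce: tr(a^2 b a b a b^2) = tr(a)*tr(b a b a b^2 a) - tr(b a b a b^2)  (reduce the a square) = x*y*z^3 - x^2*z^2 - y^2*z^2 - x*y*z + x^2 + y^2 + z^2 - 2
tr(a b a b^4 a^2 b) = tr(b)*tr(a^2 b a b a b^3) - tr(a^2 b a b a b^2)  (reduce the b square) = x*y^3*z^3 - x^2*y^2*z^2 - y^4*z^2 - x*y^3*z - 2*x*y*z^3 + x^2*y^2 + x^2*z^2 + y^4 + 3*y^2*z^2 + 3*x*y*z - x^2 - 4*y^2 - z^2 + 2
tr(b a^2 b^-1 a b a b^3) = tr(a b a b^4 a^2)*tr(b) - tr(a b a b^4 a^2 b)  (eliminate b^-1) = x^2*y^4*z^2 - x^3*y^3*z - x*y^5*z - x*y^3*z^3 - x^2*y^2*z^2 + x^3*y*z + 5*x*y^3*z + 2*x*y*z^3 - x^2*z^2 - y^2*z^2 - 5*x*y*z + x^2 + y^2 + z^2 - 2
tr(a b a b a b a) = tr(a)*tr(b a b a b a) - tr(b a b a b)  (reduce the a square) = x*z^3 - y*z^2 - 2*x*z + y
tr(a b a^3 b a b) = tr(a)*tr(a b a b a b a) - tr(a b a b a b)  (reduce the a square) = x^2*z^3 - x*y*z^2 - 2*x^2*z - z^3 + x*y + 3*z
tr(b a^2 b a^2) = tr(a)*tr(b a^2 b a) - tr(b a^2 b)  (reduce the a square) = x^2*z^2 - 2*x*y*z + y^2 - 2
tr(a b a^3 b a) = tr(a)*tr(b a^2 b a^2) - tr(b a^2 b a)  (reduce the a square) = x^3*z^2 - 2*x^2*y*z + x*y^2 - x*z^2 + y*z - x
tr(a b a^3 b a b^2) = tr(b)*tr(a b a^3 b a b) - tr(a b a^3 b a)  (reduce the b square) = x^2*y*z^3 - x^3*z^2 - x*y^2*z^2 - y*z^3 + x*z^2 + 2*y*z + x
so tr(a b a b^3 a b a^2) = tr(b)*tr(a b a^3 b a b^2) - tr(a b a^3 b a b)  (reduce the b square) = x^2*y^2*z^3 - x^3*y*z^2 - x*y^3*z^2 - x^2*z^3 - y^2*z^3 + 2*x*y*z^2 + 2*x^2*z + 2*y^2*z + z^3 - 3*z
tr(b a b a b a b a) = tr(b a b a b a)*tr(b a) - tr(a b a b)  (split on b) = z^4 - 4*z^2 + 2
tr(a b a^2 b a b a b) = tr(a)*tr(b a b a b a b a) - tr(b a b a b a b)  (reduce the a square) = x*z^4 - y*z^3 - 3*x*z^2 + 2*y*z + x
tr(a b a^2 b a b a) = tr(a)*tr(b a b a^2 b a) - tr(b a b a^2 b)  (reduce the a square) = x^2*z^3 - 2*x*y*z^2 - x^2*z + y^2*z + x*y - z
tr(b a b a^2 b a b a b) = tr(b)*tr(a b a^2 b a b a b) - tr(a b a^2 b a b a)  (reduce the b square) = x*y*z^4 - x^2*z^3 - y^2*z^3 - x*y*z^2 + x^2*z + y^2*z + z
tr(a b a b^3 a b a^2 b) = tr(b)*tr(b a b a^2 b a b a b) - tr(b a b a^2 b a b a)  (reduce the b square) = x*y^2*z^4 - x^2*y*z^3 - y^3*z^3 - x*y^2*z^2 - x*z^4 + x^2*y*z + y^3*z + y*z^3 + 3*x*z^2 - y*z - x
reduce: tr(b a^2 b^-1 a b a b^3 a) = tr(a b a b^3 a b a^2)*tr(b) - tr(a b a b^3 a b a^2 b)  (eliminate b^-1) = x^2*y^3*z^3 - x^3*y^2*z^2 - x*y^4*z^2 - x*y^2*z^4 + 3*x*y^2*z^2 + x*z^4 + x^2*y*z + y^3*z - 3*x*z^2 - 2*y*z + x
tr(b a b^3 a^-1 b a^2 b^-1 a) = tr(b a^2 b^-1 a b a b^3)*tr(a) - tr(b a^2 b^-1 a b a b^3 a)  (eliminate a^-1) = x^3*y^4*z^2 - x^4*y^3*z - x^2*y^5*z - 2*x^2*y^3*z^3 + x*y^4*z^2 + x*y^2*z^4 + x^4*y*z + 5*x^2*y^3*z + 2*x^2*y*z^3 - x^3*z^2 - 4*x*y^2*z^2 - x*z^4 - 6*x^2*y*z - y^3*z + x^3 + x*y^2 + 4*x*z^2 + 2*y*z - 3*x
tr(b^2 a^-1 b a^2 b^-1 a^-1 b a b) = tr(b a b^3 a^-1 b a^2 b^-1)*tr(a) - tr(b a b^3 a^-1 b a^2 b^-1 a)  (eliminate a^-1) = -x^3*y^4*z^2 + 2*x^4*y^3*z + x^2*y^5*z + 2*x^2*y^3*z^3 - x^5*y^2 - x^3*y^4 - x^3*y^2*z^2 - x*y^4*z^2 - x*y^2*z^4 - 2*x^4*y*z - 5*x^2*y^3*z - 2*x^2*y*z^3 + x^5 + 5*x^3*y^2 + 2*x^3*z^2 + 5*x*y^2*z^2 + x*z^4 + 5*x^2*y*z + y^3*z - 5*x^3 - 2*x*y^2 - 5*x*z^2 - 2*y*z + 5*x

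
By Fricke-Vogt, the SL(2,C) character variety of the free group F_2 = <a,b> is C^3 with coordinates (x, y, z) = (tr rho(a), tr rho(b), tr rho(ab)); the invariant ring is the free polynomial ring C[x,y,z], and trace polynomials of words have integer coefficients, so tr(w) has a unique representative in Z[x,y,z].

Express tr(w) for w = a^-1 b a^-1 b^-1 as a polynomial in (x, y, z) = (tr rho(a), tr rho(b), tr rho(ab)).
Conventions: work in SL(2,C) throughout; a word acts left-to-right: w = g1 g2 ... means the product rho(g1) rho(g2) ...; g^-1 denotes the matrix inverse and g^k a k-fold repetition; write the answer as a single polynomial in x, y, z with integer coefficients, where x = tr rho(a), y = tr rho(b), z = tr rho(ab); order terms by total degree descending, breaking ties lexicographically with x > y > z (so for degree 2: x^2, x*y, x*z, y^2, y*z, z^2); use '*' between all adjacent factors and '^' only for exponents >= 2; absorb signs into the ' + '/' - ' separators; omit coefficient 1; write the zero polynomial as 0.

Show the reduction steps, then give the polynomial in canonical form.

trace(b a^-1) = trace(b) trace(a) - trace(b a)   [inverse elimination on a] = x*y - z
trace(a^-1 b a^-1) = trace(b a^-1) trace(a) - trace(b)   [inverse elimination on a] = x^2*y - x*z - y
trace(b^2) = trace(b) trace(b) - trace(1)   [square of b] = y^2 - 2
trace(b^2 a) = trace(b) trace(a b) - trace(a)   [square of b] = y*z - x
trace(b a^-1 b) = trace(b^2) trace(a) - trace(b^2 a)   [inverse elimination on a] = x*y^2 - y*z - x
trace(b a b a) = trace(b a) trace(b a) - trace(1)   [split at a repeated b] = z^2 - 2
trace(b a^-1 b a) = trace(b a b) trace(a) - trace(b a b a)   [inverse elimination on a] = x*y*z - x^2 - z^2 + 2
trace(a^-1 b a^-1 b) = trace(b a^-1 b) trace(a) - trace(b a^-1 b a)   [inverse elimination on a] = x^2*y^2 - 2*x*y*z + z^2 - 2
trace(a^-1 b a^-1 b^-1) = trace(a^-1 b a^-1) trace(b) - trace(a^-1 b a^-1 b)   [inverse elimination on b] = x*y*z - y^2 - z^2 + 2

x*y*z - y^2 - z^2 + 2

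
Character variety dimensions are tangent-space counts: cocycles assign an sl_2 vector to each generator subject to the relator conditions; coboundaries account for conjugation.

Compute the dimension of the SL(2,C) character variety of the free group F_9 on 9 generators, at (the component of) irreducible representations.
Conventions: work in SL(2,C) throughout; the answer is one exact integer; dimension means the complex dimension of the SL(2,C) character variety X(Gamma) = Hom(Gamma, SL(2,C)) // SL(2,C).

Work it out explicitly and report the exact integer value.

Gamma = F_9 has 9 generators and no relators.
So Z^1 = (sl_2)^9 in full: dim Z^1 = 27.
At an irreducible rho the centralizer of the image in sl_2 is 0, so the coboundary map sl_2 -> Z^1 is injective: dim B^1 = 3.
dim X = dim H^1 = dim Z^1 - dim B^1 = 27 - 3 = 24.

24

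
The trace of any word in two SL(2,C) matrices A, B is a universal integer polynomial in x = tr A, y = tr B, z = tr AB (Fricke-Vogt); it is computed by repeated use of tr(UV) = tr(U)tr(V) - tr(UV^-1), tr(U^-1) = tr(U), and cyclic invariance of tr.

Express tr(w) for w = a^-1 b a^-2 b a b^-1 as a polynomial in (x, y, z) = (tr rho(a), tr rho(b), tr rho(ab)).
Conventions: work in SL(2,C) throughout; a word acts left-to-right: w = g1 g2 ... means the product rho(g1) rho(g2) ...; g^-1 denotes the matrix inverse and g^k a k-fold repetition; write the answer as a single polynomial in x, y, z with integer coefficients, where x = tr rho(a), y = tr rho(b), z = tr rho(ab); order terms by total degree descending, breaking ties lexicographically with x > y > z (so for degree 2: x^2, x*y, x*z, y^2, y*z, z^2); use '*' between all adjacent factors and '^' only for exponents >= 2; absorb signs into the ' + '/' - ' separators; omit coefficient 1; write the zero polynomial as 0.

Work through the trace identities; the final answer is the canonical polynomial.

and trace(b^2) = trace(b) trace(b) - trace(1) = y^2 - 2
and trace(b^2 a) = trace(b) trace(a b) - trace(a) = y*z - x
next, trace(b a^-1 b) = trace(b^2) trace(a) - trace(b^2 a) = x*y^2 - y*z - x
next, trace(b a b^2) = trace(b) trace(a b^2) - trace(a b) = y^2*z - x*y - z
trace(a b a b) = trace(a b) trace(a b) - trace(1) = z^2 - 2
and trace(a b a) = trace(a) trace(b a) - trace(b) = x*z - y
and trace(b a b^2 a) = trace(b) trace(a b a b) - trace(a b a) = y*z^2 - x*z - y
trace(b a^-1 b a b) = trace(b a b^2) trace(a) - trace(b a b^2 a) = x*y^2*z - x^2*y - y*z^2 + y
trace(b a b a b a) = trace(a b a b) trace(a b) - trace(b a) = z^3 - 3*z
trace(b a^-1 b a b a) = trace(b a b a b) trace(a) - trace(b a b a b a) = x*y*z^2 - x^2*z - z^3 - x*y + 3*z
trace(a^-1 b a^-1 b a b) = trace(b a^-1 b a b) trace(a) - trace(b a^-1 b a b a) = x^2*y^2*z - x^3*y - 2*x*y*z^2 + x^2*z + z^3 + 2*x*y - 3*z
trace(a^-1 b a b^-1 a^-1 b) = trace(a^-1 b a^-1 b a) trace(b) - trace(a^-1 b a^-1 b a b) = -x^2*y^2*z + x^3*y + x*y^3 + 2*x*y*z^2 - x^2*z - y^2*z - z^3 - 3*x*y + 3*z
and trace(a b^2 a) = trace(a) trace(b^2 a) - trace(b^2) = x*y*z - x^2 - y^2 + 2
and trace(b^2 a b^-1 a) = trace(a b^2 a) trace(b) - trace(a b^2 a b) = x*y^2*z - x^2*y - y^3 - y*z^2 + x*z + 3*y
next, trace(b a b^-1 a^-1 b) = trace(b^2 a b^-1) trace(a) - trace(b^2 a b^-1 a) = -x*y^2*z + x^2*y + y^3 + y*z^2 - 3*y
trace(a^-1 b a^-2 b a b^-1) = trace(a^-1 b a b^-1 a^-1 b) trace(a) - trace(a^-1 b a b^-1 a^-1 b a) = -x^3*y^2*z + x^4*y + x^2*y^3 + 2*x^2*y*z^2 - x^3*z - x*z^3 - 4*x^2*y - y^3 - y*z^2 + 3*x*z + 3*y

-x^3*y^2*z + x^4*y + x^2*y^3 + 2*x^2*y*z^2 - x^3*z - x*z^3 - 4*x^2*y - y^3 - y*z^2 + 3*x*z + 3*y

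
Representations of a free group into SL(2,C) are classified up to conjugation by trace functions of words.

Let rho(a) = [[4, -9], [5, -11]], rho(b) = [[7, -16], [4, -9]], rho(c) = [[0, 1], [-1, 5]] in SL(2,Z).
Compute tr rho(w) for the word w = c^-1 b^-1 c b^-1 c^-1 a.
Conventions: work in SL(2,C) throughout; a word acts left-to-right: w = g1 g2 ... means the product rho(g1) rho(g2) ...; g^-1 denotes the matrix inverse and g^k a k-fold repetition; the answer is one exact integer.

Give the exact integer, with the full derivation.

-2594

rho(c^-1) = [[5, -1], [1, 0]]
... * rho(b^-1) = [[-9, 16], [-4, 7]]  ->  [[-41, 73], [-9, 16]]
... * rho(c) = [[0, 1], [-1, 5]]  ->  [[-73, 324], [-16, 71]]
... * rho(b^-1) = [[-9, 16], [-4, 7]]  ->  [[-639, 1100], [-140, 241]]
... * rho(c^-1) = [[5, -1], [1, 0]]  ->  [[-2095, 639], [-459, 140]]
... * rho(a) = [[4, -9], [5, -11]]  ->  [[-5185, 11826], [-1136, 2591]]
tr = -5185 + 2591 = -2594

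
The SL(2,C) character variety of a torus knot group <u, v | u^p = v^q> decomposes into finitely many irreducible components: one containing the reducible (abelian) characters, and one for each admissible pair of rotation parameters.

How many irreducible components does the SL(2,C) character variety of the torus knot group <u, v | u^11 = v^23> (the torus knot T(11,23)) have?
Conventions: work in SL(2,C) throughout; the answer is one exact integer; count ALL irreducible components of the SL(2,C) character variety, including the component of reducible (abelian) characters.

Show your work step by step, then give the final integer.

111

Gamma = < u, v | u^11 = v^23 > (torus knot T(11,23)); the central element u^11 = v^23 acts as +I or -I in any irreducible SL(2,C) representation.
This locks tr(u) to 2*cos(pi*alpha/11), alpha in 1..10, and tr(v) to 2*cos(pi*beta/23), beta in 1..22, on each component of irreducible characters.
The two central values (-1)^alpha I and (-1)^beta I must be the same matrix, so alpha and beta share a parity.
Counting: 5 odd alphas x 11 odd betas + 5 even alphas x 11 even betas = 55 + 55 = 110.
components with irreducible characters: 110; plus the single component of reducible (abelian) characters: total 111.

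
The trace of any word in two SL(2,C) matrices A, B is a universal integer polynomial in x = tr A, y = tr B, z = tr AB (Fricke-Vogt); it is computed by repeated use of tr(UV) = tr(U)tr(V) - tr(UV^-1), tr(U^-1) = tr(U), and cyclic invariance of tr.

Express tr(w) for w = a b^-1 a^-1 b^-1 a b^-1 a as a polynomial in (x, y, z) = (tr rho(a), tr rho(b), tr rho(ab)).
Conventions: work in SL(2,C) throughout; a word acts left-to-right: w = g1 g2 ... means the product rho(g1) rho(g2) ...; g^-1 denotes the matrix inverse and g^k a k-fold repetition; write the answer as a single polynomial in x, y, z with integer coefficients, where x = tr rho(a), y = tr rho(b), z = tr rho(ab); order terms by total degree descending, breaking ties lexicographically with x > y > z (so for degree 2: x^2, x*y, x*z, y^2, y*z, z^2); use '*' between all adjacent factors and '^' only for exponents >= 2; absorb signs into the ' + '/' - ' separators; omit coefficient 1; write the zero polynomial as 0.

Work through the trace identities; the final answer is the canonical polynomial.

so tr(a^2) = tr(a) tr(a) - tr(1) = x^2 - 2
tr(a^2 b) = tr(a) tr(b a) - tr(b) = x*z - y
tr(b^-1 a^2) = tr(a^2) tr(b) - tr(a^2 b) = x^2*y - x*z - y
so tr(b^2 a^2) = tr(b) tr(a^2 b) - tr(a^2) = x*y*z - x^2 - y^2 + 2
tr(b^2 a) = tr(b) tr(a b) - tr(a) = y*z - x
reduce: tr(b a^3 b) = tr(a) tr(b^2 a^2) - tr(b^2 a) = x^2*y*z - x^3 - x*y^2 - y*z + 3*x
tr(b a b a) = tr(b a) tr(b a) - tr(1) = z^2 - 2
so tr(b a b a^2) = tr(a) tr(b a b a) - tr(b a b) = x*z^2 - y*z - x
reduce: tr(b a^3 b a) = tr(a) tr(b a b a^2) - tr(b a b a) = x^2*z^2 - x*y*z - x^2 - z^2 + 2
reduce: tr(a^3 b a^-1 b) = tr(b a^3 b) tr(a) - tr(b a^3 b a) = x^3*y*z - x^4 - x^2*y^2 - x^2*z^2 + 4*x^2 + z^2 - 2
so tr(a^-1 b^-1 a^3 b) = tr(a^3 b a^-1) tr(b) - tr(a^3 b a^-1 b) = -x^3*y*z + x^4 + x^2*y^2 + x^2*z^2 + x*y*z - 4*x^2 - y^2 - z^2 + 2
reduce: tr(a^2 b^-1 a^-1 b^-1 a) = tr(a^-1 b^-1 a^3) tr(b) - tr(a^-1 b^-1 a^3 b) = x^3*y*z - x^4 - x^2*z^2 - 2*x*y*z + 4*x^2 + z^2 - 2
tr(b^-1 a b a) = tr(a b a) tr(b) - tr(a b a b) = x*y*z - y^2 - z^2 + 2
tr(b^2 a b a) = tr(b) tr(a b a b) - tr(a b a) = y*z^2 - x*z - y
tr(b^2 a b) = tr(b) tr(b a b) - tr(b a) = y^2*z - x*y - z
reduce: tr(b a b a^2 b) = tr(a) tr(b^2 a b a) - tr(b^2 a b) = x*y*z^2 - x^2*z - y^2*z + z
tr(b a b a b a) = tr(b a b a) tr(b a) - tr(a b) = z^3 - 3*z
tr(b a b a^2 b a) = tr(a) tr(b a b a b a) - tr(b a b a b) = x*z^3 - y*z^2 - 2*x*z + y
so tr(a b a^2 b a^-1 b) = tr(b a b a^2 b) tr(a) - tr(b a b a^2 b a) = x^2*y*z^2 - x^3*z - x*y^2*z - x*z^3 + y*z^2 + 3*x*z - y
so tr(a^-1 b^-1 a b a^2 b) = tr(a b a^2 b a^-1) tr(b) - tr(a b a^2 b a^-1 b) = -x^2*y*z^2 + x^3*z + 2*x*y^2*z + x*z^3 - x^2*y - y^3 - y*z^2 - 3*x*z + 3*y
tr(a^2 b^-1 a^-1 b^-1 a b) = tr(a^-1 b^-1 a b a^2) tr(b) - tr(a^-1 b^-1 a b a^2 b) = x^2*y*z^2 - x^3*z - x*y^2*z - x*z^3 + x^2*y + 3*x*z - y
tr(a b^-1 a^-1 b^-1 a b^-1 a) = tr(a^2 b^-1 a^-1 b^-1 a) tr(b) - tr(a^2 b^-1 a^-1 b^-1 a b) = x^3*y^2*z - x^4*y - 2*x^2*y*z^2 + x^3*z - x*y^2*z + x*z^3 + 3*x^2*y + y*z^2 - 3*x*z - y

x^3*y^2*z - x^4*y - 2*x^2*y*z^2 + x^3*z - x*y^2*z + x*z^3 + 3*x^2*y + y*z^2 - 3*x*z - y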